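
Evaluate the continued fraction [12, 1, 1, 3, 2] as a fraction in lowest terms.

Using pₖ = aₖpₖ₋₁ + pₖ₋₂ and qₖ = aₖqₖ₋₁ + qₖ₋₂:
  k=0: a=12, p=12, q=1
  k=1: a=1, p=13, q=1
  k=2: a=1, p=25, q=2
  k=3: a=3, p=88, q=7
  k=4: a=2, p=201, q=16

201/16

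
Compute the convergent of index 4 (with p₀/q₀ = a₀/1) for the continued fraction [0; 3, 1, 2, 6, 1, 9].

19/70

Using pₖ = aₖpₖ₋₁ + pₖ₋₂, qₖ = aₖqₖ₋₁ + qₖ₋₂ (with p₋₁=1, p₋₂=0, q₋₁=0, q₋₂=1):
  k=0: a=0, p=0, q=1
  k=1: a=3, p=1, q=3
  k=2: a=1, p=1, q=4
  k=3: a=2, p=3, q=11
  k=4: a=6, p=19, q=70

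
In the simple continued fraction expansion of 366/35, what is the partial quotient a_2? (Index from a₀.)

5

366 = 10·35 + 16   →  a_0 = 10
35 = 2·16 + 3   →  a_1 = 2
16 = 5·3 + 1   →  a_2 = 5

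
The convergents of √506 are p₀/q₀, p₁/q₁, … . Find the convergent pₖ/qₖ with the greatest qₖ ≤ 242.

4049/180

√506 = [22; 2, 44, …] (period length 2).
Convergents:
  p_0/q_0 = 22/1
  p_1/q_1 = 45/2
  p_2/q_2 = 2002/89
  p_3/q_3 = 4049/180
  p_4/q_4 = 180158/8009
q_3 = 180 ≤ 242 < 8009 = q_4, so the answer is 4049/180.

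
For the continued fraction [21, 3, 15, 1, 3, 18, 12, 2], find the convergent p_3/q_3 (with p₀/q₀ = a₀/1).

1045/49

Using pₖ = aₖpₖ₋₁ + pₖ₋₂, qₖ = aₖqₖ₋₁ + qₖ₋₂ (with p₋₁=1, p₋₂=0, q₋₁=0, q₋₂=1):
  k=0: a=21, p=21, q=1
  k=1: a=3, p=64, q=3
  k=2: a=15, p=981, q=46
  k=3: a=1, p=1045, q=49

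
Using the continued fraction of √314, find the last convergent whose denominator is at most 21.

319/18

√314 = [17; 1, 2, 1, 1, 2, 1, 34, …] (period length 7).
Convergents:
  p_0/q_0 = 17/1
  p_1/q_1 = 18/1
  p_2/q_2 = 53/3
  p_3/q_3 = 71/4
  p_4/q_4 = 124/7
  p_5/q_5 = 319/18
  p_6/q_6 = 443/25
q_5 = 18 ≤ 21 < 25 = q_6, so the answer is 319/18.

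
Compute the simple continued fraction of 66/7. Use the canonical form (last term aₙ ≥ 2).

[9; 2, 3]

66 = 9×7 + 3
7 = 2×3 + 1
3 = 3×1 + 0  (stop)
So 66/7 = [9; 2, 3].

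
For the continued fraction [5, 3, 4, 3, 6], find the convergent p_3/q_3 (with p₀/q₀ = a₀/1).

223/42

Using pₖ = aₖpₖ₋₁ + pₖ₋₂, qₖ = aₖqₖ₋₁ + qₖ₋₂ (with p₋₁=1, p₋₂=0, q₋₁=0, q₋₂=1):
  k=0: a=5, p=5, q=1
  k=1: a=3, p=16, q=3
  k=2: a=4, p=69, q=13
  k=3: a=3, p=223, q=42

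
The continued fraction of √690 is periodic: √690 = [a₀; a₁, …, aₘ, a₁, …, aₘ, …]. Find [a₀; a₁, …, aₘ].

[26; 3, 1, 2, 1, 3, 52]

a₀ = ⌊√690⌋ = 26.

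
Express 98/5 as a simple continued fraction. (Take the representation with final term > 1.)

[19; 1, 1, 2]

98 = 19·5 + 3
5 = 1·3 + 2
3 = 1·2 + 1
2 = 2·1 + 0  (stop)
So 98/5 = [19; 1, 1, 2].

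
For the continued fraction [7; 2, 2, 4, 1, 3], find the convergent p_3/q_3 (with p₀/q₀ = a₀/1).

Using pₖ = aₖpₖ₋₁ + pₖ₋₂, qₖ = aₖqₖ₋₁ + qₖ₋₂ (with p₋₁=1, p₋₂=0, q₋₁=0, q₋₂=1):
  k=0: a=7, p=7, q=1
  k=1: a=2, p=15, q=2
  k=2: a=2, p=37, q=5
  k=3: a=4, p=163, q=22

163/22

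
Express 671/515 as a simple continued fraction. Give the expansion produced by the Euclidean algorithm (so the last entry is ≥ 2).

671 = 1·515 + 156
515 = 3·156 + 47
156 = 3·47 + 15
47 = 3·15 + 2
15 = 7·2 + 1
2 = 2·1 + 0  (stop)
So 671/515 = [1; 3, 3, 3, 7, 2].

[1; 3, 3, 3, 7, 2]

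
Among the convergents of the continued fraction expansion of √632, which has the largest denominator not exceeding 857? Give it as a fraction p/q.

√632 = [25; 7, 6, 7, 50, …] (period length 4).
Convergents:
  p_0/q_0 = 25/1
  p_1/q_1 = 176/7
  p_2/q_2 = 1081/43
  p_3/q_3 = 7743/308
  p_4/q_4 = 388231/15443
q_3 = 308 ≤ 857 < 15443 = q_4, so the answer is 7743/308.

7743/308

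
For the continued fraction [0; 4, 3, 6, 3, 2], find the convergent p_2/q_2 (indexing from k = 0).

3/13

Using pₖ = aₖpₖ₋₁ + pₖ₋₂, qₖ = aₖqₖ₋₁ + qₖ₋₂ (with p₋₁=1, p₋₂=0, q₋₁=0, q₋₂=1):
  k=0: a=0, p=0, q=1
  k=1: a=4, p=1, q=4
  k=2: a=3, p=3, q=13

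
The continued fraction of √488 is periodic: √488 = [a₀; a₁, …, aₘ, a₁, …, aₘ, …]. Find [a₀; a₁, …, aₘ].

a₀ = ⌊√488⌋ = 22.
With m₀=0, d₀=1 and mₖ₊₁ = dₖaₖ − mₖ, dₖ₊₁ = (n − mₖ₊₁²)/dₖ, aₖ₊₁ = ⌊(a₀+mₖ₊₁)/dₖ₊₁⌋:
  k=1: m=22, d=4, a=11
  k=2: m=22, d=1, a=44
d=1 and a=2a₀=44 at k=2, so the next step gives (m, d) = (22, 4) again — its k=1 value — and the period has length 2.

[22; 11, 44]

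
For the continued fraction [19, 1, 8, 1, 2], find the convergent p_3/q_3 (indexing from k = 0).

199/10

Using pₖ = aₖpₖ₋₁ + pₖ₋₂, qₖ = aₖqₖ₋₁ + qₖ₋₂ (with p₋₁=1, p₋₂=0, q₋₁=0, q₋₂=1):
  k=0: a=19, p=19, q=1
  k=1: a=1, p=20, q=1
  k=2: a=8, p=179, q=9
  k=3: a=1, p=199, q=10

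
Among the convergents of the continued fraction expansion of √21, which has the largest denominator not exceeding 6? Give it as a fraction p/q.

23/5

√21 = [4; 1, 1, 2, 1, 1, 8, …] (period length 6).
Convergents:
  p_0/q_0 = 4/1
  p_1/q_1 = 5/1
  p_2/q_2 = 9/2
  p_3/q_3 = 23/5
  p_4/q_4 = 32/7
q_3 = 5 ≤ 6 < 7 = q_4, so the answer is 23/5.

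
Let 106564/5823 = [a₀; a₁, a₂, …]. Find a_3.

106564 = 18·5823 + 1750   →  a_0 = 18
5823 = 3·1750 + 573   →  a_1 = 3
1750 = 3·573 + 31   →  a_2 = 3
573 = 18·31 + 15   →  a_3 = 18

18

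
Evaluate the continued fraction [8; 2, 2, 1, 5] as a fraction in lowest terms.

Fold from the inside: start with 5/1.
  1 + 1/5 = 6/5
  2 + 5/6 = 17/6
  2 + 6/17 = 40/17
  8 + 17/40 = 337/40

337/40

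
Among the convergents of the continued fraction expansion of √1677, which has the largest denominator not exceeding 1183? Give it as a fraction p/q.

34399/840

√1677 = [40; 1, 19, 2, 19, 1, 80, …] (period length 6).
Convergents:
  p_0/q_0 = 40/1
  p_1/q_1 = 41/1
  p_2/q_2 = 819/20
  p_3/q_3 = 1679/41
  p_4/q_4 = 32720/799
  p_5/q_5 = 34399/840
  p_6/q_6 = 2784640/67999
q_5 = 840 ≤ 1183 < 67999 = q_6, so the answer is 34399/840.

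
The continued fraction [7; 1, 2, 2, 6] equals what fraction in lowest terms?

347/45

Fold from the inside: start with 6/1.
  2 + 1/6 = 13/6
  2 + 6/13 = 32/13
  1 + 13/32 = 45/32
  7 + 32/45 = 347/45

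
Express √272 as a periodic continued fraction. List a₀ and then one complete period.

[16; 2, 32]

a₀ = ⌊√272⌋ = 16.
With m₀=0, d₀=1 and mₖ₊₁ = dₖaₖ − mₖ, dₖ₊₁ = (n − mₖ₊₁²)/dₖ, aₖ₊₁ = ⌊(a₀+mₖ₊₁)/dₖ₊₁⌋:
  k=1: m=16, d=16, a=2
  k=2: m=16, d=1, a=32
d=1 and a=2a₀=32 at k=2, so the next step gives (m, d) = (16, 16) again — its k=1 value — and the period has length 2.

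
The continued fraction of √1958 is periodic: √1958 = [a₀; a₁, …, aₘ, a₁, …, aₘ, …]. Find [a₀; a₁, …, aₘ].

[44; 4, 88]

a₀ = ⌊√1958⌋ = 44.
With m₀=0, d₀=1 and mₖ₊₁ = dₖaₖ − mₖ, dₖ₊₁ = (n − mₖ₊₁²)/dₖ, aₖ₊₁ = ⌊(a₀+mₖ₊₁)/dₖ₊₁⌋:
  k=1: m=44, d=22, a=4
  k=2: m=44, d=1, a=88
d=1 and a=2a₀=88 at k=2, so the next step gives (m, d) = (44, 22) again — its k=1 value — and the period has length 2.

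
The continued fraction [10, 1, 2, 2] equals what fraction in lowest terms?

75/7

Fold from the inside: start with 2/1.
  2 + 1/2 = 5/2
  1 + 2/5 = 7/5
  10 + 5/7 = 75/7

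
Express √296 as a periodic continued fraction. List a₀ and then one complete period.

[17; 4, 1, 7, 1, 4, 34]

a₀ = ⌊√296⌋ = 17.
With m₀=0, d₀=1 and mₖ₊₁ = dₖaₖ − mₖ, dₖ₊₁ = (n − mₖ₊₁²)/dₖ, aₖ₊₁ = ⌊(a₀+mₖ₊₁)/dₖ₊₁⌋:
  k=1: m=17, d=7, a=4
  k=2: m=11, d=25, a=1
  k=3: m=14, d=4, a=7
  k=4: m=14, d=25, a=1
  k=5: m=11, d=7, a=4
  k=6: m=17, d=1, a=34
d=1 and a=2a₀=34 at k=6, so the next step gives (m, d) = (17, 7) again — its k=1 value — and the period has length 6.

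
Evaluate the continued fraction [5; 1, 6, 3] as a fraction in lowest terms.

Fold from the inside: start with 3/1.
  6 + 1/3 = 19/3
  1 + 3/19 = 22/19
  5 + 19/22 = 129/22

129/22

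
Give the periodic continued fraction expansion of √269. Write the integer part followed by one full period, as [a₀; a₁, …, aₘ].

a₀ = ⌊√269⌋ = 16.
With m₀=0, d₀=1 and mₖ₊₁ = dₖaₖ − mₖ, dₖ₊₁ = (n − mₖ₊₁²)/dₖ, aₖ₊₁ = ⌊(a₀+mₖ₊₁)/dₖ₊₁⌋:
  k=1: m=16, d=13, a=2
  k=2: m=10, d=13, a=2
  k=3: m=16, d=1, a=32
d=1 and a=2a₀=32 at k=3, so the next step gives (m, d) = (16, 13) again — its k=1 value — and the period has length 3.

[16; 2, 2, 32]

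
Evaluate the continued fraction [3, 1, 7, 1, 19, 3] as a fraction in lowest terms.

2123/546

Fold from the inside: start with 3/1.
  19 + 1/3 = 58/3
  1 + 3/58 = 61/58
  7 + 58/61 = 485/61
  1 + 61/485 = 546/485
  3 + 485/546 = 2123/546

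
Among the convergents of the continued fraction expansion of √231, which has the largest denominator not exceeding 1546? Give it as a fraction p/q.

11551/760

√231 = [15; 5, 30, …] (period length 2).
Convergents:
  p_0/q_0 = 15/1
  p_1/q_1 = 76/5
  p_2/q_2 = 2295/151
  p_3/q_3 = 11551/760
  p_4/q_4 = 348825/22951
q_3 = 760 ≤ 1546 < 22951 = q_4, so the answer is 11551/760.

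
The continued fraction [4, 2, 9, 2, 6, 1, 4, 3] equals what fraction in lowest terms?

20871/4664

Using pₖ = aₖpₖ₋₁ + pₖ₋₂ and qₖ = aₖqₖ₋₁ + qₖ₋₂:
  k=0: a=4, p=4, q=1
  k=1: a=2, p=9, q=2
  k=2: a=9, p=85, q=19
  k=3: a=2, p=179, q=40
  k=4: a=6, p=1159, q=259
  k=5: a=1, p=1338, q=299
  k=6: a=4, p=6511, q=1455
  k=7: a=3, p=20871, q=4664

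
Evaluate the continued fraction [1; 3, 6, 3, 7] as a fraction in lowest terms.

Using pₖ = aₖpₖ₋₁ + pₖ₋₂ and qₖ = aₖqₖ₋₁ + qₖ₋₂:
  k=0: a=1, p=1, q=1
  k=1: a=3, p=4, q=3
  k=2: a=6, p=25, q=19
  k=3: a=3, p=79, q=60
  k=4: a=7, p=578, q=439

578/439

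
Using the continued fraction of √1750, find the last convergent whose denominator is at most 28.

251/6

√1750 = [41; 1, 4, 1, 82, …] (period length 4).
Convergents:
  p_0/q_0 = 41/1
  p_1/q_1 = 42/1
  p_2/q_2 = 209/5
  p_3/q_3 = 251/6
  p_4/q_4 = 20791/497
q_3 = 6 ≤ 28 < 497 = q_4, so the answer is 251/6.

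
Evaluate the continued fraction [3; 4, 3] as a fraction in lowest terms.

Fold from the inside: start with 3/1.
  4 + 1/3 = 13/3
  3 + 3/13 = 42/13

42/13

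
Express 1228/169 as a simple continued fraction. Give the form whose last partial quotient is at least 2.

1228 = 7*169 + 45
169 = 3*45 + 34
45 = 1*34 + 11
34 = 3*11 + 1
11 = 11*1 + 0  (stop)
So 1228/169 = [7; 3, 1, 3, 11].

[7; 3, 1, 3, 11]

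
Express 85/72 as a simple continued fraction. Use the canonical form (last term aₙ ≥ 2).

85 = 1·72 + 13
72 = 5·13 + 7
13 = 1·7 + 6
7 = 1·6 + 1
6 = 6·1 + 0  (stop)
So 85/72 = [1; 5, 1, 1, 6].

[1; 5, 1, 1, 6]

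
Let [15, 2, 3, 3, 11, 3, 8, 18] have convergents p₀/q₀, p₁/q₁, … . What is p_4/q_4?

Using pₖ = aₖpₖ₋₁ + pₖ₋₂, qₖ = aₖqₖ₋₁ + qₖ₋₂ (with p₋₁=1, p₋₂=0, q₋₁=0, q₋₂=1):
  k=0: a=15, p=15, q=1
  k=1: a=2, p=31, q=2
  k=2: a=3, p=108, q=7
  k=3: a=3, p=355, q=23
  k=4: a=11, p=4013, q=260

4013/260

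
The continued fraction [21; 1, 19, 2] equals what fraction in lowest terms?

Using pₖ = aₖpₖ₋₁ + pₖ₋₂ and qₖ = aₖqₖ₋₁ + qₖ₋₂:
  k=0: a=21, p=21, q=1
  k=1: a=1, p=22, q=1
  k=2: a=19, p=439, q=20
  k=3: a=2, p=900, q=41

900/41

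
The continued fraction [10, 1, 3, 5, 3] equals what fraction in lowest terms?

Using pₖ = aₖpₖ₋₁ + pₖ₋₂ and qₖ = aₖqₖ₋₁ + qₖ₋₂:
  k=0: a=10, p=10, q=1
  k=1: a=1, p=11, q=1
  k=2: a=3, p=43, q=4
  k=3: a=5, p=226, q=21
  k=4: a=3, p=721, q=67

721/67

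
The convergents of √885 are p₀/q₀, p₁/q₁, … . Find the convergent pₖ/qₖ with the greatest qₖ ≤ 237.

6991/235

√885 = [29; 1, 2, 1, 58, …] (period length 4).
Convergents:
  p_0/q_0 = 29/1
  p_1/q_1 = 30/1
  p_2/q_2 = 89/3
  p_3/q_3 = 119/4
  p_4/q_4 = 6991/235
  p_5/q_5 = 7110/239
q_4 = 235 ≤ 237 < 239 = q_5, so the answer is 6991/235.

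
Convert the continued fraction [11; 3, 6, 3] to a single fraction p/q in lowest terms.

679/60

Using pₖ = aₖpₖ₋₁ + pₖ₋₂ and qₖ = aₖqₖ₋₁ + qₖ₋₂:
  k=0: a=11, p=11, q=1
  k=1: a=3, p=34, q=3
  k=2: a=6, p=215, q=19
  k=3: a=3, p=679, q=60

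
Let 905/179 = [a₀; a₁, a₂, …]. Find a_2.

905 = 5·179 + 10   →  a_0 = 5
179 = 17·10 + 9   →  a_1 = 17
10 = 1·9 + 1   →  a_2 = 1

1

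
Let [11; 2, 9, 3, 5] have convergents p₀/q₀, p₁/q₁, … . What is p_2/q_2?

Using pₖ = aₖpₖ₋₁ + pₖ₋₂, qₖ = aₖqₖ₋₁ + qₖ₋₂ (with p₋₁=1, p₋₂=0, q₋₁=0, q₋₂=1):
  k=0: a=11, p=11, q=1
  k=1: a=2, p=23, q=2
  k=2: a=9, p=218, q=19

218/19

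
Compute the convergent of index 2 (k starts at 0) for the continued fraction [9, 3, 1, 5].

Using pₖ = aₖpₖ₋₁ + pₖ₋₂, qₖ = aₖqₖ₋₁ + qₖ₋₂ (with p₋₁=1, p₋₂=0, q₋₁=0, q₋₂=1):
  k=0: a=9, p=9, q=1
  k=1: a=3, p=28, q=3
  k=2: a=1, p=37, q=4

37/4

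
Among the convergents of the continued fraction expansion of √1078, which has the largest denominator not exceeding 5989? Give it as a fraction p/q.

77617/2364

√1078 = [32; 1, 4, 1, 64, …] (period length 4).
Convergents:
  p_0/q_0 = 32/1
  p_1/q_1 = 33/1
  p_2/q_2 = 164/5
  p_3/q_3 = 197/6
  p_4/q_4 = 12772/389
  p_5/q_5 = 12969/395
  p_6/q_6 = 64648/1969
  p_7/q_7 = 77617/2364
  p_8/q_8 = 5032136/153265
q_7 = 2364 ≤ 5989 < 153265 = q_8, so the answer is 77617/2364.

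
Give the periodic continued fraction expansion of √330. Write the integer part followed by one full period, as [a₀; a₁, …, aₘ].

[18; 6, 36]

a₀ = ⌊√330⌋ = 18.
With m₀=0, d₀=1 and mₖ₊₁ = dₖaₖ − mₖ, dₖ₊₁ = (n − mₖ₊₁²)/dₖ, aₖ₊₁ = ⌊(a₀+mₖ₊₁)/dₖ₊₁⌋:
  k=1: m=18, d=6, a=6
  k=2: m=18, d=1, a=36
d=1 and a=2a₀=36 at k=2, so the next step gives (m, d) = (18, 6) again — its k=1 value — and the period has length 2.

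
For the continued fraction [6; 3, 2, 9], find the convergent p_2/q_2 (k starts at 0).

44/7

Using pₖ = aₖpₖ₋₁ + pₖ₋₂, qₖ = aₖqₖ₋₁ + qₖ₋₂ (with p₋₁=1, p₋₂=0, q₋₁=0, q₋₂=1):
  k=0: a=6, p=6, q=1
  k=1: a=3, p=19, q=3
  k=2: a=2, p=44, q=7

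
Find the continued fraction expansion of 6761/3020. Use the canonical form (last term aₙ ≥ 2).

6761 = 2×3020 + 721
3020 = 4×721 + 136
721 = 5×136 + 41
136 = 3×41 + 13
41 = 3×13 + 2
13 = 6×2 + 1
2 = 2×1 + 0  (stop)
So 6761/3020 = [2; 4, 5, 3, 3, 6, 2].

[2; 4, 5, 3, 3, 6, 2]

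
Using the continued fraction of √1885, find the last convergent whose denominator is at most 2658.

90567/2086

√1885 = [43; 2, 2, 2, 86, …] (period length 4).
Convergents:
  p_0/q_0 = 43/1
  p_1/q_1 = 87/2
  p_2/q_2 = 217/5
  p_3/q_3 = 521/12
  p_4/q_4 = 45023/1037
  p_5/q_5 = 90567/2086
  p_6/q_6 = 226157/5209
q_5 = 2086 ≤ 2658 < 5209 = q_6, so the answer is 90567/2086.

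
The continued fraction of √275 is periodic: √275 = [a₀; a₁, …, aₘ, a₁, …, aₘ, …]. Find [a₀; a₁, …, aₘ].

a₀ = ⌊√275⌋ = 16.
With m₀=0, d₀=1 and mₖ₊₁ = dₖaₖ − mₖ, dₖ₊₁ = (n − mₖ₊₁²)/dₖ, aₖ₊₁ = ⌊(a₀+mₖ₊₁)/dₖ₊₁⌋:
  k=1: m=16, d=19, a=1
  k=2: m=3, d=14, a=1
  k=3: m=11, d=11, a=2
  k=4: m=11, d=14, a=1
  k=5: m=3, d=19, a=1
  k=6: m=16, d=1, a=32
d=1 and a=2a₀=32 at k=6, so the next step gives (m, d) = (16, 19) again — its k=1 value — and the period has length 6.

[16; 1, 1, 2, 1, 1, 32]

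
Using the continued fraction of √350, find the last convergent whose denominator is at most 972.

16931/905

√350 = [18; 1, 2, 2, 2, 1, 36, …] (period length 6).
Convergents:
  p_0/q_0 = 18/1
  p_1/q_1 = 19/1
  p_2/q_2 = 56/3
  p_3/q_3 = 131/7
  p_4/q_4 = 318/17
  p_5/q_5 = 449/24
  p_6/q_6 = 16482/881
  p_7/q_7 = 16931/905
  p_8/q_8 = 50344/2691
q_7 = 905 ≤ 972 < 2691 = q_8, so the answer is 16931/905.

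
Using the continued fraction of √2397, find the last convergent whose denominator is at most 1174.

56352/1151

√2397 = [48; 1, 23, 2, 23, 1, 96, …] (period length 6).
Convergents:
  p_0/q_0 = 48/1
  p_1/q_1 = 49/1
  p_2/q_2 = 1175/24
  p_3/q_3 = 2399/49
  p_4/q_4 = 56352/1151
  p_5/q_5 = 58751/1200
q_4 = 1151 ≤ 1174 < 1200 = q_5, so the answer is 56352/1151.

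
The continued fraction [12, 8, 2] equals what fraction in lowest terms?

Using pₖ = aₖpₖ₋₁ + pₖ₋₂ and qₖ = aₖqₖ₋₁ + qₖ₋₂:
  k=0: a=12, p=12, q=1
  k=1: a=8, p=97, q=8
  k=2: a=2, p=206, q=17

206/17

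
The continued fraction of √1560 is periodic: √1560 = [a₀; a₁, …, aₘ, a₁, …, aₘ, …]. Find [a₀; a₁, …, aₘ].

a₀ = ⌊√1560⌋ = 39.
With m₀=0, d₀=1 and mₖ₊₁ = dₖaₖ − mₖ, dₖ₊₁ = (n − mₖ₊₁²)/dₖ, aₖ₊₁ = ⌊(a₀+mₖ₊₁)/dₖ₊₁⌋:
  k=1: m=39, d=39, a=2
  k=2: m=39, d=1, a=78
d=1 and a=2a₀=78 at k=2, so the next step gives (m, d) = (39, 39) again — its k=1 value — and the period has length 2.

[39; 2, 78]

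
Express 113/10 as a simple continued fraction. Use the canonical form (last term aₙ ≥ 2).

[11; 3, 3]

113 = 11·10 + 3
10 = 3·3 + 1
3 = 3·1 + 0  (stop)
So 113/10 = [11; 3, 3].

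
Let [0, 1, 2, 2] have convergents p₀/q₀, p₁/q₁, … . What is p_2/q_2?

Using pₖ = aₖpₖ₋₁ + pₖ₋₂, qₖ = aₖqₖ₋₁ + qₖ₋₂ (with p₋₁=1, p₋₂=0, q₋₁=0, q₋₂=1):
  k=0: a=0, p=0, q=1
  k=1: a=1, p=1, q=1
  k=2: a=2, p=2, q=3

2/3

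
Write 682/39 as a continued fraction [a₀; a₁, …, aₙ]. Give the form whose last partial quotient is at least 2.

[17; 2, 19]

682 = 17·39 + 19
39 = 2·19 + 1
19 = 19·1 + 0  (stop)
So 682/39 = [17; 2, 19].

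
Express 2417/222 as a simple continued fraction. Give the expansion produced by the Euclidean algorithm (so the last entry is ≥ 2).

[10; 1, 7, 1, 7, 3]

2417 = 10*222 + 197
222 = 1*197 + 25
197 = 7*25 + 22
25 = 1*22 + 3
22 = 7*3 + 1
3 = 3*1 + 0  (stop)
So 2417/222 = [10; 1, 7, 1, 7, 3].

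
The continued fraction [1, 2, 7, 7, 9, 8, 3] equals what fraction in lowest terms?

36346/24771

Using pₖ = aₖpₖ₋₁ + pₖ₋₂ and qₖ = aₖqₖ₋₁ + qₖ₋₂:
  k=0: a=1, p=1, q=1
  k=1: a=2, p=3, q=2
  k=2: a=7, p=22, q=15
  k=3: a=7, p=157, q=107
  k=4: a=9, p=1435, q=978
  k=5: a=8, p=11637, q=7931
  k=6: a=3, p=36346, q=24771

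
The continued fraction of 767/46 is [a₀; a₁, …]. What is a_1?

1

767 = 16·46 + 31   →  a_0 = 16
46 = 1·31 + 15   →  a_1 = 1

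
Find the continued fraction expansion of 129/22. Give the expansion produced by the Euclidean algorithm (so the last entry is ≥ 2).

[5; 1, 6, 3]

129 = 5·22 + 19
22 = 1·19 + 3
19 = 6·3 + 1
3 = 3·1 + 0  (stop)
So 129/22 = [5; 1, 6, 3].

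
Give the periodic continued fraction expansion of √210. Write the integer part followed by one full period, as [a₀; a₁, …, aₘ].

a₀ = ⌊√210⌋ = 14.
With m₀=0, d₀=1 and mₖ₊₁ = dₖaₖ − mₖ, dₖ₊₁ = (n − mₖ₊₁²)/dₖ, aₖ₊₁ = ⌊(a₀+mₖ₊₁)/dₖ₊₁⌋:
  k=1: m=14, d=14, a=2
  k=2: m=14, d=1, a=28
d=1 and a=2a₀=28 at k=2, so the next step gives (m, d) = (14, 14) again — its k=1 value — and the period has length 2.

[14; 2, 28]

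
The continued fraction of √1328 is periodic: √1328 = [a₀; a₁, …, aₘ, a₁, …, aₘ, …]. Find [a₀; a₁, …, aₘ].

a₀ = ⌊√1328⌋ = 36.

[36; 2, 3, 1, 3, 1, 3, 2, 72]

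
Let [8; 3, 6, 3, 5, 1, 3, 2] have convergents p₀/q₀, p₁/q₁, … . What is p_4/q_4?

Using pₖ = aₖpₖ₋₁ + pₖ₋₂, qₖ = aₖqₖ₋₁ + qₖ₋₂ (with p₋₁=1, p₋₂=0, q₋₁=0, q₋₂=1):
  k=0: a=8, p=8, q=1
  k=1: a=3, p=25, q=3
  k=2: a=6, p=158, q=19
  k=3: a=3, p=499, q=60
  k=4: a=5, p=2653, q=319

2653/319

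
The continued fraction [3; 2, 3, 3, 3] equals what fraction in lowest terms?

Using pₖ = aₖpₖ₋₁ + pₖ₋₂ and qₖ = aₖqₖ₋₁ + qₖ₋₂:
  k=0: a=3, p=3, q=1
  k=1: a=2, p=7, q=2
  k=2: a=3, p=24, q=7
  k=3: a=3, p=79, q=23
  k=4: a=3, p=261, q=76

261/76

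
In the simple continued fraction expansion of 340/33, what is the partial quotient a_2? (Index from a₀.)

340 = 10·33 + 10   →  a_0 = 10
33 = 3·10 + 3   →  a_1 = 3
10 = 3·3 + 1   →  a_2 = 3

3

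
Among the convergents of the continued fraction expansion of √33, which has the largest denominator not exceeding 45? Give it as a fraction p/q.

247/43

√33 = [5; 1, 2, 1, 10, …] (period length 4).
Convergents:
  p_0/q_0 = 5/1
  p_1/q_1 = 6/1
  p_2/q_2 = 17/3
  p_3/q_3 = 23/4
  p_4/q_4 = 247/43
  p_5/q_5 = 270/47
q_4 = 43 ≤ 45 < 47 = q_5, so the answer is 247/43.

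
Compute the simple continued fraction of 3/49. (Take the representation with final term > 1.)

[0; 16, 3]

3 = 0*49 + 3
49 = 16*3 + 1
3 = 3*1 + 0  (stop)
So 3/49 = [0; 16, 3].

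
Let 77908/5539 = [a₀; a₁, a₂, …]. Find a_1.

15

77908 = 14·5539 + 362   →  a_0 = 14
5539 = 15·362 + 109   →  a_1 = 15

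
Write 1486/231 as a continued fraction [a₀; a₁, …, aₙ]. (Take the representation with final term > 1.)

[6; 2, 3, 4, 2, 3]

1486 = 6·231 + 100
231 = 2·100 + 31
100 = 3·31 + 7
31 = 4·7 + 3
7 = 2·3 + 1
3 = 3·1 + 0  (stop)
So 1486/231 = [6; 2, 3, 4, 2, 3].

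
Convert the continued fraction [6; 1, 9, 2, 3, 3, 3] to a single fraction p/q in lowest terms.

5475/793

Fold from the inside: start with 3/1.
  3 + 1/3 = 10/3
  3 + 3/10 = 33/10
  2 + 10/33 = 76/33
  9 + 33/76 = 717/76
  1 + 76/717 = 793/717
  6 + 717/793 = 5475/793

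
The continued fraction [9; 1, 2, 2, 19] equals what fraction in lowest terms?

1321/136

Using pₖ = aₖpₖ₋₁ + pₖ₋₂ and qₖ = aₖqₖ₋₁ + qₖ₋₂:
  k=0: a=9, p=9, q=1
  k=1: a=1, p=10, q=1
  k=2: a=2, p=29, q=3
  k=3: a=2, p=68, q=7
  k=4: a=19, p=1321, q=136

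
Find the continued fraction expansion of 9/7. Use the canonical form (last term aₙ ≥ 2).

[1; 3, 2]

9 = 1*7 + 2
7 = 3*2 + 1
2 = 2*1 + 0  (stop)
So 9/7 = [1; 3, 2].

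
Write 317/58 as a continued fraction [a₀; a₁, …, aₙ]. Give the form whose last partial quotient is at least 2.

317 = 5*58 + 27
58 = 2*27 + 4
27 = 6*4 + 3
4 = 1*3 + 1
3 = 3*1 + 0  (stop)
So 317/58 = [5; 2, 6, 1, 3].

[5; 2, 6, 1, 3]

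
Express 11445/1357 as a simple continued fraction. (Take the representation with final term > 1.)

11445 = 8×1357 + 589
1357 = 2×589 + 179
589 = 3×179 + 52
179 = 3×52 + 23
52 = 2×23 + 6
23 = 3×6 + 5
6 = 1×5 + 1
5 = 5×1 + 0  (stop)
So 11445/1357 = [8; 2, 3, 3, 2, 3, 1, 5].

[8; 2, 3, 3, 2, 3, 1, 5]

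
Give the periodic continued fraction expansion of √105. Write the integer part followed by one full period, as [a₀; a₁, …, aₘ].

[10; 4, 20]

a₀ = ⌊√105⌋ = 10.
With m₀=0, d₀=1 and mₖ₊₁ = dₖaₖ − mₖ, dₖ₊₁ = (n − mₖ₊₁²)/dₖ, aₖ₊₁ = ⌊(a₀+mₖ₊₁)/dₖ₊₁⌋:
  k=1: m=10, d=5, a=4
  k=2: m=10, d=1, a=20
d=1 and a=2a₀=20 at k=2, so the next step gives (m, d) = (10, 5) again — its k=1 value — and the period has length 2.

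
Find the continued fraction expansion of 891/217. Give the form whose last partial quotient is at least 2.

[4; 9, 2, 3, 3]

891 = 4×217 + 23
217 = 9×23 + 10
23 = 2×10 + 3
10 = 3×3 + 1
3 = 3×1 + 0  (stop)
So 891/217 = [4; 9, 2, 3, 3].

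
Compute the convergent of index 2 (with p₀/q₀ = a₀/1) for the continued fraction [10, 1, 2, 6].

32/3

Using pₖ = aₖpₖ₋₁ + pₖ₋₂, qₖ = aₖqₖ₋₁ + qₖ₋₂ (with p₋₁=1, p₋₂=0, q₋₁=0, q₋₂=1):
  k=0: a=10, p=10, q=1
  k=1: a=1, p=11, q=1
  k=2: a=2, p=32, q=3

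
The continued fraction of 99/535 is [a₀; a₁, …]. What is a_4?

99 = 0·535 + 99   →  a_0 = 0
535 = 5·99 + 40   →  a_1 = 5
99 = 2·40 + 19   →  a_2 = 2
40 = 2·19 + 2   →  a_3 = 2
19 = 9·2 + 1   →  a_4 = 9

9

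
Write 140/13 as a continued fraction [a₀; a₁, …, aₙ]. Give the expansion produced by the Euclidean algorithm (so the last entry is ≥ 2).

140 = 10·13 + 10
13 = 1·10 + 3
10 = 3·3 + 1
3 = 3·1 + 0  (stop)
So 140/13 = [10; 1, 3, 3].

[10; 1, 3, 3]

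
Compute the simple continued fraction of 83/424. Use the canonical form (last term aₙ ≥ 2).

[0; 5, 9, 4, 2]

83 = 0·424 + 83
424 = 5·83 + 9
83 = 9·9 + 2
9 = 4·2 + 1
2 = 2·1 + 0  (stop)
So 83/424 = [0; 5, 9, 4, 2].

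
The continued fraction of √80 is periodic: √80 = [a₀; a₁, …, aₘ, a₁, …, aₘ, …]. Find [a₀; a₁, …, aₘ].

a₀ = ⌊√80⌋ = 8.

[8; 1, 16]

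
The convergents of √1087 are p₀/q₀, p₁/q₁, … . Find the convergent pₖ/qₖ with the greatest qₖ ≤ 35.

1088/33

√1087 = [32; 1, 31, 1, 64, …] (period length 4).
Convergents:
  p_0/q_0 = 32/1
  p_1/q_1 = 33/1
  p_2/q_2 = 1055/32
  p_3/q_3 = 1088/33
  p_4/q_4 = 70687/2144
q_3 = 33 ≤ 35 < 2144 = q_4, so the answer is 1088/33.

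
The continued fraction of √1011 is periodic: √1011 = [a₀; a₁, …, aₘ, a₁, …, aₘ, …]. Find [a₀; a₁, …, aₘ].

[31; 1, 3, 1, 9, 1, 3, 1, 62]

a₀ = ⌊√1011⌋ = 31.
With m₀=0, d₀=1 and mₖ₊₁ = dₖaₖ − mₖ, dₖ₊₁ = (n − mₖ₊₁²)/dₖ, aₖ₊₁ = ⌊(a₀+mₖ₊₁)/dₖ₊₁⌋:
  k=1: m=31, d=50, a=1
  k=2: m=19, d=13, a=3
  k=3: m=20, d=47, a=1
  k=4: m=27, d=6, a=9
  k=5: m=27, d=47, a=1
  k=6: m=20, d=13, a=3
  k=7: m=19, d=50, a=1
  k=8: m=31, d=1, a=62
d=1 and a=2a₀=62 at k=8, so the next step gives (m, d) = (31, 50) again — its k=1 value — and the period has length 8.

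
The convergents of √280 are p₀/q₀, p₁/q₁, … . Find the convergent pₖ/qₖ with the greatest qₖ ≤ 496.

√280 = [16; 1, 2, 1, 2, 1, 32, …] (period length 6).
Convergents:
  p_0/q_0 = 16/1
  p_1/q_1 = 17/1
  p_2/q_2 = 50/3
  p_3/q_3 = 67/4
  p_4/q_4 = 184/11
  p_5/q_5 = 251/15
  p_6/q_6 = 8216/491
  p_7/q_7 = 8467/506
q_6 = 491 ≤ 496 < 506 = q_7, so the answer is 8216/491.

8216/491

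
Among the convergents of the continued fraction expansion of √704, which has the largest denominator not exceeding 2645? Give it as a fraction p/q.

42214/1591

√704 = [26; 1, 1, 7, 13, 7, 1, 1, 52, …] (period length 8).
Convergents:
  p_0/q_0 = 26/1
  p_1/q_1 = 27/1
  p_2/q_2 = 53/2
  p_3/q_3 = 398/15
  p_4/q_4 = 5227/197
  p_5/q_5 = 36987/1394
  p_6/q_6 = 42214/1591
  p_7/q_7 = 79201/2985
q_6 = 1591 ≤ 2645 < 2985 = q_7, so the answer is 42214/1591.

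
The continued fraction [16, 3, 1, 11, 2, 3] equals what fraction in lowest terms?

Using pₖ = aₖpₖ₋₁ + pₖ₋₂ and qₖ = aₖqₖ₋₁ + qₖ₋₂:
  k=0: a=16, p=16, q=1
  k=1: a=3, p=49, q=3
  k=2: a=1, p=65, q=4
  k=3: a=11, p=764, q=47
  k=4: a=2, p=1593, q=98
  k=5: a=3, p=5543, q=341

5543/341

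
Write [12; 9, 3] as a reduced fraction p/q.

339/28

Using pₖ = aₖpₖ₋₁ + pₖ₋₂ and qₖ = aₖqₖ₋₁ + qₖ₋₂:
  k=0: a=12, p=12, q=1
  k=1: a=9, p=109, q=9
  k=2: a=3, p=339, q=28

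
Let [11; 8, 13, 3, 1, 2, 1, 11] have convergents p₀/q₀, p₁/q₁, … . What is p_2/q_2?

Using pₖ = aₖpₖ₋₁ + pₖ₋₂, qₖ = aₖqₖ₋₁ + qₖ₋₂ (with p₋₁=1, p₋₂=0, q₋₁=0, q₋₂=1):
  k=0: a=11, p=11, q=1
  k=1: a=8, p=89, q=8
  k=2: a=13, p=1168, q=105

1168/105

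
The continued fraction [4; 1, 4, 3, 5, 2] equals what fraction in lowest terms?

895/186

Using pₖ = aₖpₖ₋₁ + pₖ₋₂ and qₖ = aₖqₖ₋₁ + qₖ₋₂:
  k=0: a=4, p=4, q=1
  k=1: a=1, p=5, q=1
  k=2: a=4, p=24, q=5
  k=3: a=3, p=77, q=16
  k=4: a=5, p=409, q=85
  k=5: a=2, p=895, q=186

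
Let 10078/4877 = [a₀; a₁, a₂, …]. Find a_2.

10078 = 2·4877 + 324   →  a_0 = 2
4877 = 15·324 + 17   →  a_1 = 15
324 = 19·17 + 1   →  a_2 = 19

19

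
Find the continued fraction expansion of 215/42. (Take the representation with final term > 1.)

215 = 5*42 + 5
42 = 8*5 + 2
5 = 2*2 + 1
2 = 2*1 + 0  (stop)
So 215/42 = [5; 8, 2, 2].

[5; 8, 2, 2]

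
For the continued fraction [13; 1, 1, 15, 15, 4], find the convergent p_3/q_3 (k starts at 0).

Using pₖ = aₖpₖ₋₁ + pₖ₋₂, qₖ = aₖqₖ₋₁ + qₖ₋₂ (with p₋₁=1, p₋₂=0, q₋₁=0, q₋₂=1):
  k=0: a=13, p=13, q=1
  k=1: a=1, p=14, q=1
  k=2: a=1, p=27, q=2
  k=3: a=15, p=419, q=31

419/31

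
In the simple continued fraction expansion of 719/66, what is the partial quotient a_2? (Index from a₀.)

719 = 10·66 + 59   →  a_0 = 10
66 = 1·59 + 7   →  a_1 = 1
59 = 8·7 + 3   →  a_2 = 8

8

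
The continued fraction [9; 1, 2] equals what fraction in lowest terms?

29/3

Fold from the inside: start with 2/1.
  1 + 1/2 = 3/2
  9 + 2/3 = 29/3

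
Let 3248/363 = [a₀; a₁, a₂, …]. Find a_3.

3248 = 8·363 + 344   →  a_0 = 8
363 = 1·344 + 19   →  a_1 = 1
344 = 18·19 + 2   →  a_2 = 18
19 = 9·2 + 1   →  a_3 = 9

9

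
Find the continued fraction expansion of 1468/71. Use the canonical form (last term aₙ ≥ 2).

1468 = 20×71 + 48
71 = 1×48 + 23
48 = 2×23 + 2
23 = 11×2 + 1
2 = 2×1 + 0  (stop)
So 1468/71 = [20; 1, 2, 11, 2].

[20; 1, 2, 11, 2]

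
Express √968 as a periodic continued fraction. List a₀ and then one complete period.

a₀ = ⌊√968⌋ = 31.

[31; 8, 1, 6, 1, 8, 62]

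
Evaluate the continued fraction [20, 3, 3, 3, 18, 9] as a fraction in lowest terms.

111037/5469

Fold from the inside: start with 9/1.
  18 + 1/9 = 163/9
  3 + 9/163 = 498/163
  3 + 163/498 = 1657/498
  3 + 498/1657 = 5469/1657
  20 + 1657/5469 = 111037/5469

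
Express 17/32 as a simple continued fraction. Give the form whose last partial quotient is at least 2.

[0; 1, 1, 7, 2]

17 = 0×32 + 17
32 = 1×17 + 15
17 = 1×15 + 2
15 = 7×2 + 1
2 = 2×1 + 0  (stop)
So 17/32 = [0; 1, 1, 7, 2].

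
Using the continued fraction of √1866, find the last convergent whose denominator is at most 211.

√1866 = [43; 5, 14, 5, 86, …] (period length 4).
Convergents:
  p_0/q_0 = 43/1
  p_1/q_1 = 216/5
  p_2/q_2 = 3067/71
  p_3/q_3 = 15551/360
q_2 = 71 ≤ 211 < 360 = q_3, so the answer is 3067/71.

3067/71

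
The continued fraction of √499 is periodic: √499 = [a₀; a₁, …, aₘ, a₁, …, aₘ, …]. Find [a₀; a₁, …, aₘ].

a₀ = ⌊√499⌋ = 22.
With m₀=0, d₀=1 and mₖ₊₁ = dₖaₖ − mₖ, dₖ₊₁ = (n − mₖ₊₁²)/dₖ, aₖ₊₁ = ⌊(a₀+mₖ₊₁)/dₖ₊₁⌋:
  k=1: m=22, d=15, a=2
  k=2: m=8, d=29, a=1
  k=3: m=21, d=2, a=21
  k=4: m=21, d=29, a=1
  k=5: m=8, d=15, a=2
  k=6: m=22, d=1, a=44
d=1 and a=2a₀=44 at k=6, so the next step gives (m, d) = (22, 15) again — its k=1 value — and the period has length 6.

[22; 2, 1, 21, 1, 2, 44]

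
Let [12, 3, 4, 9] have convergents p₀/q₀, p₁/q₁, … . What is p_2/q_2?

Using pₖ = aₖpₖ₋₁ + pₖ₋₂, qₖ = aₖqₖ₋₁ + qₖ₋₂ (with p₋₁=1, p₋₂=0, q₋₁=0, q₋₂=1):
  k=0: a=12, p=12, q=1
  k=1: a=3, p=37, q=3
  k=2: a=4, p=160, q=13

160/13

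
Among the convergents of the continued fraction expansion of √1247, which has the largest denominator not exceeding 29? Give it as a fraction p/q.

√1247 = [35; 3, 5, 9, 1, 9, 5, 3, 70, …] (period length 8).
Convergents:
  p_0/q_0 = 35/1
  p_1/q_1 = 106/3
  p_2/q_2 = 565/16
  p_3/q_3 = 5191/147
q_2 = 16 ≤ 29 < 147 = q_3, so the answer is 565/16.

565/16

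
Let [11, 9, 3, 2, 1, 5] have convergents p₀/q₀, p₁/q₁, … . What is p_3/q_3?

722/65

Using pₖ = aₖpₖ₋₁ + pₖ₋₂, qₖ = aₖqₖ₋₁ + qₖ₋₂ (with p₋₁=1, p₋₂=0, q₋₁=0, q₋₂=1):
  k=0: a=11, p=11, q=1
  k=1: a=9, p=100, q=9
  k=2: a=3, p=311, q=28
  k=3: a=2, p=722, q=65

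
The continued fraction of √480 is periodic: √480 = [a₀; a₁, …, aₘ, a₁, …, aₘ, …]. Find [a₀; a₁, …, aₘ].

[21; 1, 9, 1, 42]

a₀ = ⌊√480⌋ = 21.
With m₀=0, d₀=1 and mₖ₊₁ = dₖaₖ − mₖ, dₖ₊₁ = (n − mₖ₊₁²)/dₖ, aₖ₊₁ = ⌊(a₀+mₖ₊₁)/dₖ₊₁⌋:
  k=1: m=21, d=39, a=1
  k=2: m=18, d=4, a=9
  k=3: m=18, d=39, a=1
  k=4: m=21, d=1, a=42
d=1 and a=2a₀=42 at k=4, so the next step gives (m, d) = (21, 39) again — its k=1 value — and the period has length 4.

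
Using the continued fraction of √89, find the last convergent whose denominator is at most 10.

√89 = [9; 2, 3, 3, 2, 18, …] (period length 5).
Convergents:
  p_0/q_0 = 9/1
  p_1/q_1 = 19/2
  p_2/q_2 = 66/7
  p_3/q_3 = 217/23
q_2 = 7 ≤ 10 < 23 = q_3, so the answer is 66/7.

66/7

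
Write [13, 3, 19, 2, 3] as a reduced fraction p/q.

5531/415

Using pₖ = aₖpₖ₋₁ + pₖ₋₂ and qₖ = aₖqₖ₋₁ + qₖ₋₂:
  k=0: a=13, p=13, q=1
  k=1: a=3, p=40, q=3
  k=2: a=19, p=773, q=58
  k=3: a=2, p=1586, q=119
  k=4: a=3, p=5531, q=415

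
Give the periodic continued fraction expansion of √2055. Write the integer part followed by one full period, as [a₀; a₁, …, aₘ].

a₀ = ⌊√2055⌋ = 45.
With m₀=0, d₀=1 and mₖ₊₁ = dₖaₖ − mₖ, dₖ₊₁ = (n − mₖ₊₁²)/dₖ, aₖ₊₁ = ⌊(a₀+mₖ₊₁)/dₖ₊₁⌋:
  k=1: m=45, d=30, a=3
  k=2: m=45, d=1, a=90
d=1 and a=2a₀=90 at k=2, so the next step gives (m, d) = (45, 30) again — its k=1 value — and the period has length 2.

[45; 3, 90]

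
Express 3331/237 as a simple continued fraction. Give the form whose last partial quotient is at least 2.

[14; 18, 4, 3]

3331 = 14·237 + 13
237 = 18·13 + 3
13 = 4·3 + 1
3 = 3·1 + 0  (stop)
So 3331/237 = [14; 18, 4, 3].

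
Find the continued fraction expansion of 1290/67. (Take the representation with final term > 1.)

1290 = 19×67 + 17
67 = 3×17 + 16
17 = 1×16 + 1
16 = 16×1 + 0  (stop)
So 1290/67 = [19; 3, 1, 16].

[19; 3, 1, 16]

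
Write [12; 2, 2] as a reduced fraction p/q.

62/5

Fold from the inside: start with 2/1.
  2 + 1/2 = 5/2
  12 + 2/5 = 62/5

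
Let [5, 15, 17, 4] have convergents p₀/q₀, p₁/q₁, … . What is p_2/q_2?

1297/256

Using pₖ = aₖpₖ₋₁ + pₖ₋₂, qₖ = aₖqₖ₋₁ + qₖ₋₂ (with p₋₁=1, p₋₂=0, q₋₁=0, q₋₂=1):
  k=0: a=5, p=5, q=1
  k=1: a=15, p=76, q=15
  k=2: a=17, p=1297, q=256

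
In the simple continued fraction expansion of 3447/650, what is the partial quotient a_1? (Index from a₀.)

3

3447 = 5·650 + 197   →  a_0 = 5
650 = 3·197 + 59   →  a_1 = 3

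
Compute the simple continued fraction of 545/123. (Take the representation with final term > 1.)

[4; 2, 3, 8, 2]

545 = 4*123 + 53
123 = 2*53 + 17
53 = 3*17 + 2
17 = 8*2 + 1
2 = 2*1 + 0  (stop)
So 545/123 = [4; 2, 3, 8, 2].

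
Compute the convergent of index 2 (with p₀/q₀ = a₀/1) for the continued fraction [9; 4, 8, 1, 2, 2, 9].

305/33

Using pₖ = aₖpₖ₋₁ + pₖ₋₂, qₖ = aₖqₖ₋₁ + qₖ₋₂ (with p₋₁=1, p₋₂=0, q₋₁=0, q₋₂=1):
  k=0: a=9, p=9, q=1
  k=1: a=4, p=37, q=4
  k=2: a=8, p=305, q=33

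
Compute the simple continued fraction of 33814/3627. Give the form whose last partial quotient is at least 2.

[9; 3, 10, 3, 1, 2, 10]

33814 = 9·3627 + 1171
3627 = 3·1171 + 114
1171 = 10·114 + 31
114 = 3·31 + 21
31 = 1·21 + 10
21 = 2·10 + 1
10 = 10·1 + 0  (stop)
So 33814/3627 = [9; 3, 10, 3, 1, 2, 10].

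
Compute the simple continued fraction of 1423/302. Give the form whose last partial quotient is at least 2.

1423 = 4·302 + 215
302 = 1·215 + 87
215 = 2·87 + 41
87 = 2·41 + 5
41 = 8·5 + 1
5 = 5·1 + 0  (stop)
So 1423/302 = [4; 1, 2, 2, 8, 5].

[4; 1, 2, 2, 8, 5]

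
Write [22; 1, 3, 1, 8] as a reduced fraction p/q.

1003/44

Using pₖ = aₖpₖ₋₁ + pₖ₋₂ and qₖ = aₖqₖ₋₁ + qₖ₋₂:
  k=0: a=22, p=22, q=1
  k=1: a=1, p=23, q=1
  k=2: a=3, p=91, q=4
  k=3: a=1, p=114, q=5
  k=4: a=8, p=1003, q=44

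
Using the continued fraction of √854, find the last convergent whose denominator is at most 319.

3010/103

√854 = [29; 4, 2, 11, 4, 11, 2, 4, 58, …] (period length 8).
Convergents:
  p_0/q_0 = 29/1
  p_1/q_1 = 117/4
  p_2/q_2 = 263/9
  p_3/q_3 = 3010/103
  p_4/q_4 = 12303/421
q_3 = 103 ≤ 319 < 421 = q_4, so the answer is 3010/103.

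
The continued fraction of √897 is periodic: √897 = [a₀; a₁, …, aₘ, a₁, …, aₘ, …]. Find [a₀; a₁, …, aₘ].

[29; 1, 18, 1, 58]

a₀ = ⌊√897⌋ = 29.
With m₀=0, d₀=1 and mₖ₊₁ = dₖaₖ − mₖ, dₖ₊₁ = (n − mₖ₊₁²)/dₖ, aₖ₊₁ = ⌊(a₀+mₖ₊₁)/dₖ₊₁⌋:
  k=1: m=29, d=56, a=1
  k=2: m=27, d=3, a=18
  k=3: m=27, d=56, a=1
  k=4: m=29, d=1, a=58
d=1 and a=2a₀=58 at k=4, so the next step gives (m, d) = (29, 56) again — its k=1 value — and the period has length 4.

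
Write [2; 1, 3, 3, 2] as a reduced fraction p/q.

83/30

Using pₖ = aₖpₖ₋₁ + pₖ₋₂ and qₖ = aₖqₖ₋₁ + qₖ₋₂:
  k=0: a=2, p=2, q=1
  k=1: a=1, p=3, q=1
  k=2: a=3, p=11, q=4
  k=3: a=3, p=36, q=13
  k=4: a=2, p=83, q=30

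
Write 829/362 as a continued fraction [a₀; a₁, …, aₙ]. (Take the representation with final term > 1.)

829 = 2×362 + 105
362 = 3×105 + 47
105 = 2×47 + 11
47 = 4×11 + 3
11 = 3×3 + 2
3 = 1×2 + 1
2 = 2×1 + 0  (stop)
So 829/362 = [2; 3, 2, 4, 3, 1, 2].

[2; 3, 2, 4, 3, 1, 2]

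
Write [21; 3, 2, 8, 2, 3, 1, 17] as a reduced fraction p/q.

Fold from the inside: start with 17/1.
  1 + 1/17 = 18/17
  3 + 17/18 = 71/18
  2 + 18/71 = 160/71
  8 + 71/160 = 1351/160
  2 + 160/1351 = 2862/1351
  3 + 1351/2862 = 9937/2862
  21 + 2862/9937 = 211539/9937

211539/9937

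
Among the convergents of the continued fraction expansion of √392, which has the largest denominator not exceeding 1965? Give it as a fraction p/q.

√392 = [19; 1, 3, 1, 38, …] (period length 4).
Convergents:
  p_0/q_0 = 19/1
  p_1/q_1 = 20/1
  p_2/q_2 = 79/4
  p_3/q_3 = 99/5
  p_4/q_4 = 3841/194
  p_5/q_5 = 3940/199
  p_6/q_6 = 15661/791
  p_7/q_7 = 19601/990
  p_8/q_8 = 760499/38411
q_7 = 990 ≤ 1965 < 38411 = q_8, so the answer is 19601/990.

19601/990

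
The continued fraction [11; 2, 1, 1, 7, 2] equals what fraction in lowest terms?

923/81

Fold from the inside: start with 2/1.
  7 + 1/2 = 15/2
  1 + 2/15 = 17/15
  1 + 15/17 = 32/17
  2 + 17/32 = 81/32
  11 + 32/81 = 923/81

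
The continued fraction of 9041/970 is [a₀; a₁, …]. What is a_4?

2

9041 = 9·970 + 311   →  a_0 = 9
970 = 3·311 + 37   →  a_1 = 3
311 = 8·37 + 15   →  a_2 = 8
37 = 2·15 + 7   →  a_3 = 2
15 = 2·7 + 1   →  a_4 = 2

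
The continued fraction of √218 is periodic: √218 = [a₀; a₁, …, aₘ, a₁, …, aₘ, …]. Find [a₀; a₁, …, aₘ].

[14; 1, 3, 3, 1, 28]

a₀ = ⌊√218⌋ = 14.
With m₀=0, d₀=1 and mₖ₊₁ = dₖaₖ − mₖ, dₖ₊₁ = (n − mₖ₊₁²)/dₖ, aₖ₊₁ = ⌊(a₀+mₖ₊₁)/dₖ₊₁⌋:
  k=1: m=14, d=22, a=1
  k=2: m=8, d=7, a=3
  k=3: m=13, d=7, a=3
  k=4: m=8, d=22, a=1
  k=5: m=14, d=1, a=28
d=1 and a=2a₀=28 at k=5, so the next step gives (m, d) = (14, 22) again — its k=1 value — and the period has length 5.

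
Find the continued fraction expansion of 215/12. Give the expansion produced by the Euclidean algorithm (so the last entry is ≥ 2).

215 = 17×12 + 11
12 = 1×11 + 1
11 = 11×1 + 0  (stop)
So 215/12 = [17; 1, 11].

[17; 1, 11]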